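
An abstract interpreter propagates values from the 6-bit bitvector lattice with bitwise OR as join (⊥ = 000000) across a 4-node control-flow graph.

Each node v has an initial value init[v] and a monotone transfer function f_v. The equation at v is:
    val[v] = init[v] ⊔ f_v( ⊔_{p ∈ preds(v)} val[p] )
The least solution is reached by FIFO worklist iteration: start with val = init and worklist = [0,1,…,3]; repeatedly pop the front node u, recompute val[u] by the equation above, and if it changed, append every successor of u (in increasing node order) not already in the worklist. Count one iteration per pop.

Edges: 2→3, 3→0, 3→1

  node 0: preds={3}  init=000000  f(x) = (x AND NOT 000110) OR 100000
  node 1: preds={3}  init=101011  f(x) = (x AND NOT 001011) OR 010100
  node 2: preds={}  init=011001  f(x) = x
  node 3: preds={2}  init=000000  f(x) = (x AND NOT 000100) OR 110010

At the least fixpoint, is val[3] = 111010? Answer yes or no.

no

Iteration log — 6 steps:
  step 1. node 0  ⊔preds=000000  new=100000  old=000000  +wl: 
  step 2. node 1  ⊔preds=000000  new=111111  old=101011  +wl: 
  step 3. node 2  ⊔preds=000000  new=011001  stable
  step 4. node 3  ⊔preds=011001  new=111011  old=000000  +wl: 0,1
  step 5. node 0  ⊔preds=111011  new=111001  old=100000  +wl: 
  step 6. node 1  ⊔preds=111011  new=111111  stable

Least fixpoint reached:
  node 0: 111001
  node 1: 111111
  node 2: 011001
  node 3: 111011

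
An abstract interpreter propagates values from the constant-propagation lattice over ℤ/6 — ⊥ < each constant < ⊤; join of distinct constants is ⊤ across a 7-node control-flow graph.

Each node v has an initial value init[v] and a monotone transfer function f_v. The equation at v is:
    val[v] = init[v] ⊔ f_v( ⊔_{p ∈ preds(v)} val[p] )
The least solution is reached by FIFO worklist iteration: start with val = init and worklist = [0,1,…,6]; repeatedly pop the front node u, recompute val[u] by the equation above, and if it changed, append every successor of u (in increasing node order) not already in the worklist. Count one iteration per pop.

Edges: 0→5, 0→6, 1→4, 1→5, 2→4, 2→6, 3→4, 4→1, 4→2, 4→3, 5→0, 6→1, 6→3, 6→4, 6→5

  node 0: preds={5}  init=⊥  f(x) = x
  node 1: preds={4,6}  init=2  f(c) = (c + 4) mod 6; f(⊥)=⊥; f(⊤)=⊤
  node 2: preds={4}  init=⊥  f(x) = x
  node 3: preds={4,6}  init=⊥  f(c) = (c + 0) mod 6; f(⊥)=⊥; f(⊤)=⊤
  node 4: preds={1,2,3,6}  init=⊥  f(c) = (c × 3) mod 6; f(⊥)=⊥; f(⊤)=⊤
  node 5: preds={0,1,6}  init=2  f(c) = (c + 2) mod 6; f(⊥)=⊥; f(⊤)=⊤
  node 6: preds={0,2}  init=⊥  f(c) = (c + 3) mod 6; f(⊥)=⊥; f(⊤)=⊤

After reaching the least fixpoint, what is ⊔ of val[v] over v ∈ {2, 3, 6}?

⊤

Trace (20 dequeues):
  [1] u=0 | in 2 | out 2 | prev ⊥ | push {}
  [2] u=1 | in ⊥ | out 2 | ==
  [3] u=2 | in ⊥ | out ⊥ | ==
  [4] u=3 | in ⊥ | out ⊥ | ==
  [5] u=4 | in 2 | out 0 | prev ⊥ | push {1,2,3}
  [6] u=5 | in 2 | out ⊤ | prev 2 | push {0}
  [7] u=6 | in 2 | out 5 | prev ⊥ | push {4,5}
  [8] u=1 | in ⊤ | out ⊤ | prev 2 | push {}
  [9] u=2 | in 0 | out 0 | prev ⊥ | push {6}
  [10] u=3 | in ⊤ | out ⊤ | prev ⊥ | push {}
  [11] u=0 | in ⊤ | out ⊤ | prev 2 | push {}
  [12] u=4 | in ⊤ | out ⊤ | prev 0 | push {1,2,3}
  [13] u=5 | in ⊤ | out ⊤ | ==
  [14] u=6 | in ⊤ | out ⊤ | prev 5 | push {4,5}
  [15] u=1 | in ⊤ | out ⊤ | ==
  [16] u=2 | in ⊤ | out ⊤ | prev 0 | push {6}
  [17] u=3 | in ⊤ | out ⊤ | ==
  [18] u=4 | in ⊤ | out ⊤ | ==
  [19] u=5 | in ⊤ | out ⊤ | ==
  [20] u=6 | in ⊤ | out ⊤ | ==

Converged values:
  [0] ⊤
  [1] ⊤
  [2] ⊤
  [3] ⊤
  [4] ⊤
  [5] ⊤
  [6] ⊤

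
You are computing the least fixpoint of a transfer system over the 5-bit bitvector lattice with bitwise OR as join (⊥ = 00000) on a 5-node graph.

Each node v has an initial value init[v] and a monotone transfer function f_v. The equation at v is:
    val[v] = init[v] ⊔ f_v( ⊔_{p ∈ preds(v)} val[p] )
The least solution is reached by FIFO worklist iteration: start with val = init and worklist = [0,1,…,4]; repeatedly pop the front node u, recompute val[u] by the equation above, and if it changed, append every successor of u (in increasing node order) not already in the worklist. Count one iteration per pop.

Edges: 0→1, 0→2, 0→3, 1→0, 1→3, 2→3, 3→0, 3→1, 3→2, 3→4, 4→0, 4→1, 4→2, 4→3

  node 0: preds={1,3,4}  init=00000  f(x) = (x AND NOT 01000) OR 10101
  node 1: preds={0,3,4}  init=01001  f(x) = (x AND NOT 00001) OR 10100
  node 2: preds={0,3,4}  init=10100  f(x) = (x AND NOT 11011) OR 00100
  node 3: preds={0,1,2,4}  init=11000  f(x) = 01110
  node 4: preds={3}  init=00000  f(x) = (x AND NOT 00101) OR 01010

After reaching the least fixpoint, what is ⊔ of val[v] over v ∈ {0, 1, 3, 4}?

11111

Iteration log — 10 steps:
  step 1. node 0  ⊔preds=11001  new=10101  old=00000  +wl: 
  step 2. node 1  ⊔preds=11101  new=11101  old=01001  +wl: 0
  step 3. node 2  ⊔preds=11101  new=10100  stable
  step 4. node 3  ⊔preds=11101  new=11110  old=11000  +wl: 1,2
  step 5. node 4  ⊔preds=11110  new=11010  old=00000  +wl: 3
  step 6. node 0  ⊔preds=11111  new=10111  old=10101  +wl: 
  step 7. node 1  ⊔preds=11111  new=11111  old=11101  +wl: 0
  step 8. node 2  ⊔preds=11111  new=10100  stable
  step 9. node 3  ⊔preds=11111  new=11110  stable
  step 10. node 0  ⊔preds=11111  new=10111  stable

Least fixpoint reached:
  node 0: 10111
  node 1: 11111
  node 2: 10100
  node 3: 11110
  node 4: 11010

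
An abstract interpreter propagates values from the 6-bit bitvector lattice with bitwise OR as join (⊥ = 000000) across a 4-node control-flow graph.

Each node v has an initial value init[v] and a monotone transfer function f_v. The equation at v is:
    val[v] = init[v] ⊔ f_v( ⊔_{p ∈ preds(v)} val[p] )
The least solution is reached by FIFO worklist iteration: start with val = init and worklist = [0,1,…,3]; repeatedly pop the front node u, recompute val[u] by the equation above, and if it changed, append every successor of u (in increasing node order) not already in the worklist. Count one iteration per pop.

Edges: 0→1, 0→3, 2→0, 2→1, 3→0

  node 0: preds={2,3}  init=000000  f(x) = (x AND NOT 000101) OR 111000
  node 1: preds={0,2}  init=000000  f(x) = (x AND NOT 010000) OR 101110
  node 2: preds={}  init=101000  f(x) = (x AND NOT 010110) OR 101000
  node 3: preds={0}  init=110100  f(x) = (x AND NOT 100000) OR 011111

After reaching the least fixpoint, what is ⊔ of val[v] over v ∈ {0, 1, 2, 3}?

111111

Worklist (7 pops):
  #1 pop 0: in=111100 → 111000 (was 000000); enqueue []
  #2 pop 1: in=111000 → 101110 (was 000000); enqueue []
  #3 pop 2: in=000000 → 101000 (no change)
  #4 pop 3: in=111000 → 111111 (was 110100); enqueue [0]
  #5 pop 0: in=111111 → 111010 (was 111000); enqueue [1,3]
  #6 pop 1: in=111010 → 101110 (no change)
  #7 pop 3: in=111010 → 111111 (no change)

Fixpoint:
  val[0] = 111010
  val[1] = 101110
  val[2] = 101000
  val[3] = 111111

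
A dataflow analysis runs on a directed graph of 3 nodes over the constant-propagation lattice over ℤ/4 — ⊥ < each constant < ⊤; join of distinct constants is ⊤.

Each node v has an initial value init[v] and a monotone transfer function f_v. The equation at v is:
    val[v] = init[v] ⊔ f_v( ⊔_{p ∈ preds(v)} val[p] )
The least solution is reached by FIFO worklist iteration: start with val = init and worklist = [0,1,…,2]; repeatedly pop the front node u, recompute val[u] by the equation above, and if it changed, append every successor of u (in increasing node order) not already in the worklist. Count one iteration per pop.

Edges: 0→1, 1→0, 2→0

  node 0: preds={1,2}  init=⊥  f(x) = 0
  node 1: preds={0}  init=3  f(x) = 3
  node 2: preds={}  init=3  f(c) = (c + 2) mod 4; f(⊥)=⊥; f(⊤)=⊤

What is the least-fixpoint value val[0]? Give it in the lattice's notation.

0

Iteration log — 3 steps:
  step 1. node 0  ⊔preds=3  new=0  old=⊥  +wl: 
  step 2. node 1  ⊔preds=0  new=3  stable
  step 3. node 2  ⊔preds=⊥  new=3  stable

Least fixpoint reached:
  node 0: 0
  node 1: 3
  node 2: 3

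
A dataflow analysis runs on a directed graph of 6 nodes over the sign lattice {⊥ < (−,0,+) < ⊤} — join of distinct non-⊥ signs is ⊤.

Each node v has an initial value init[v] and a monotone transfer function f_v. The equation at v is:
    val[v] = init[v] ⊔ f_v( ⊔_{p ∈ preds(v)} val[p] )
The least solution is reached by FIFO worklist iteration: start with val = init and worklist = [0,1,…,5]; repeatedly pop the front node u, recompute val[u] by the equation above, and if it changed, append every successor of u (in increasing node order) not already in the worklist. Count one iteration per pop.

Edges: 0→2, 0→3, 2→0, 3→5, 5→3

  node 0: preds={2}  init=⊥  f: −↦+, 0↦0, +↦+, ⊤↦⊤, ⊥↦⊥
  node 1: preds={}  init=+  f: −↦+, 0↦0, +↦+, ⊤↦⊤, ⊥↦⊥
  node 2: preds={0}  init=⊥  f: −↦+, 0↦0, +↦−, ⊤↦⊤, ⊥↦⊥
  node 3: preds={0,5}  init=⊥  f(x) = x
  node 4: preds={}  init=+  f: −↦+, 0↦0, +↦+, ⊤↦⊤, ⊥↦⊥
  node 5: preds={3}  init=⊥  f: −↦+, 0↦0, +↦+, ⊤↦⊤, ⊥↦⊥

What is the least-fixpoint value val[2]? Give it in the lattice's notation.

Worklist (6 pops):
  #1 pop 0: in=⊥ → ⊥ (no change)
  #2 pop 1: in=⊥ → + (no change)
  #3 pop 2: in=⊥ → ⊥ (no change)
  #4 pop 3: in=⊥ → ⊥ (no change)
  #5 pop 4: in=⊥ → + (no change)
  #6 pop 5: in=⊥ → ⊥ (no change)

Fixpoint:
  val[0] = ⊥
  val[1] = +
  val[2] = ⊥
  val[3] = ⊥
  val[4] = +
  val[5] = ⊥

⊥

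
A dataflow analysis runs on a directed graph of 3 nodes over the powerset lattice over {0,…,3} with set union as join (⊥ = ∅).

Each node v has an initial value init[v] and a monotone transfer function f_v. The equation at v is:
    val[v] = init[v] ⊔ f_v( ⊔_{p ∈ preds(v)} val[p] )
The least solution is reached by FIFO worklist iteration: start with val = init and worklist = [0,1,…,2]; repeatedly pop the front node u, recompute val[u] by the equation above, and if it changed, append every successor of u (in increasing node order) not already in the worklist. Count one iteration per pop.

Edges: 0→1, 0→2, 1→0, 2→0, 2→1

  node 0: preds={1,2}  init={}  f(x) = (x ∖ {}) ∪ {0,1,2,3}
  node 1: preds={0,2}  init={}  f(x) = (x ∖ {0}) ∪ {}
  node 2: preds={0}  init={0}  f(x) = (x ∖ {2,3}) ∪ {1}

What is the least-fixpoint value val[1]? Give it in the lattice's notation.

{1,2,3}

Trace (5 dequeues):
  [1] u=0 | in {0} | out {0,1,2,3} | prev {} | push {}
  [2] u=1 | in {0,1,2,3} | out {1,2,3} | prev {} | push {0}
  [3] u=2 | in {0,1,2,3} | out {0,1} | prev {0} | push {1}
  [4] u=0 | in {0,1,2,3} | out {0,1,2,3} | ==
  [5] u=1 | in {0,1,2,3} | out {1,2,3} | ==

Converged values:
  [0] {0,1,2,3}
  [1] {1,2,3}
  [2] {0,1}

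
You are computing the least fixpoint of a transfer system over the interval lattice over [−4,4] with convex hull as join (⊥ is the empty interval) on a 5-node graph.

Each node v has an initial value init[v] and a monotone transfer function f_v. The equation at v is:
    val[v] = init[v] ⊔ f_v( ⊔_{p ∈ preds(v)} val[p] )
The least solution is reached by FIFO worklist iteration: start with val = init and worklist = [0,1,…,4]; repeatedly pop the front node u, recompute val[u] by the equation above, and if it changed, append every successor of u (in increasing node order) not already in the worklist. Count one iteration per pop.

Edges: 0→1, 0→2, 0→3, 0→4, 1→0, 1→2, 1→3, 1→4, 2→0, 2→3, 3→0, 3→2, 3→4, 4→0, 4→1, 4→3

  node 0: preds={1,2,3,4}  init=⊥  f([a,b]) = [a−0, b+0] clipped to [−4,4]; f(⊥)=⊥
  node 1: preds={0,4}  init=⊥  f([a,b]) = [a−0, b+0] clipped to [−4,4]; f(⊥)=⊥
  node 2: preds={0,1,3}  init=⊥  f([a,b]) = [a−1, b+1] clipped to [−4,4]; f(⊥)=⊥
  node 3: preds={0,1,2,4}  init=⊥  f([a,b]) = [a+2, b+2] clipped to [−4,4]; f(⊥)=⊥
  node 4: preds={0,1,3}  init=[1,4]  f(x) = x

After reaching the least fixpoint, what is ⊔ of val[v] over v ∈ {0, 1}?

[-4,4]

Trace (34 dequeues):
  [1] u=0 | in [1,4] | out [1,4] | prev ⊥ | push {}
  [2] u=1 | in [1,4] | out [1,4] | prev ⊥ | push {0}
  [3] u=2 | in [1,4] | out [0,4] | prev ⊥ | push {}
  [4] u=3 | in [0,4] | out [2,4] | prev ⊥ | push {2}
  [5] u=4 | in [1,4] | out [1,4] | ==
  [6] u=0 | in [0,4] | out [0,4] | prev [1,4] | push {1,3,4}
  [7] u=2 | in [0,4] | out [-1,4] | prev [0,4] | push {0}
  [8] u=1 | in [0,4] | out [0,4] | prev [1,4] | push {2}
  [9] u=3 | in [-1,4] | out [1,4] | prev [2,4] | push {}
  [10] u=4 | in [0,4] | out [0,4] | prev [1,4] | push {1,3}
  [11] u=0 | in [-1,4] | out [-1,4] | prev [0,4] | push {4}
  [12] u=2 | in [-1,4] | out [-2,4] | prev [-1,4] | push {0}
  [13] u=1 | in [-1,4] | out [-1,4] | prev [0,4] | push {2}
  [14] u=3 | in [-2,4] | out [0,4] | prev [1,4] | push {}
  [15] u=4 | in [-1,4] | out [-1,4] | prev [0,4] | push {1,3}
  [16] u=0 | in [-2,4] | out [-2,4] | prev [-1,4] | push {4}
  [17] u=2 | in [-2,4] | out [-3,4] | prev [-2,4] | push {0}
  [18] u=1 | in [-2,4] | out [-2,4] | prev [-1,4] | push {2}
  [19] u=3 | in [-3,4] | out [-1,4] | prev [0,4] | push {}
  [20] u=4 | in [-2,4] | out [-2,4] | prev [-1,4] | push {1,3}
  [21] u=0 | in [-3,4] | out [-3,4] | prev [-2,4] | push {4}
  [22] u=2 | in [-3,4] | out [-4,4] | prev [-3,4] | push {0}
  [23] u=1 | in [-3,4] | out [-3,4] | prev [-2,4] | push {2}
  [24] u=3 | in [-4,4] | out [-2,4] | prev [-1,4] | push {}
  [25] u=4 | in [-3,4] | out [-3,4] | prev [-2,4] | push {1,3}
  [26] u=0 | in [-4,4] | out [-4,4] | prev [-3,4] | push {4}
  [27] u=2 | in [-4,4] | out [-4,4] | ==
  [28] u=1 | in [-4,4] | out [-4,4] | prev [-3,4] | push {0,2}
  [29] u=3 | in [-4,4] | out [-2,4] | ==
  [30] u=4 | in [-4,4] | out [-4,4] | prev [-3,4] | push {1,3}
  [31] u=0 | in [-4,4] | out [-4,4] | ==
  [32] u=2 | in [-4,4] | out [-4,4] | ==
  [33] u=1 | in [-4,4] | out [-4,4] | ==
  [34] u=3 | in [-4,4] | out [-2,4] | ==

Converged values:
  [0] [-4,4]
  [1] [-4,4]
  [2] [-4,4]
  [3] [-2,4]
  [4] [-4,4]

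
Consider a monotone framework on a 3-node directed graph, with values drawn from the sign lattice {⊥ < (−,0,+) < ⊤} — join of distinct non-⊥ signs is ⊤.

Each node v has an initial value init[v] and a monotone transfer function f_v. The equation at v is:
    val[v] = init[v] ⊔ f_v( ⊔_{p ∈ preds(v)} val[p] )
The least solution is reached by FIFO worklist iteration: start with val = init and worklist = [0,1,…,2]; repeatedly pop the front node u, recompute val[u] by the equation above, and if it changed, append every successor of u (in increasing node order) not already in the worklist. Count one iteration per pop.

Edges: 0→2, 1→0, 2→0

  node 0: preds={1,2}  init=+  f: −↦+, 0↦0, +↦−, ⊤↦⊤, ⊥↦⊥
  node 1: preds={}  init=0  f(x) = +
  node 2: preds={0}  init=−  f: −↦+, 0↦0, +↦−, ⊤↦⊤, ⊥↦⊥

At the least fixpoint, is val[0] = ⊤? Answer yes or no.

Worklist (4 pops):
  #1 pop 0: in=⊤ → ⊤ (was +); enqueue []
  #2 pop 1: in=⊥ → ⊤ (was 0); enqueue [0]
  #3 pop 2: in=⊤ → ⊤ (was −); enqueue []
  #4 pop 0: in=⊤ → ⊤ (no change)

Fixpoint:
  val[0] = ⊤
  val[1] = ⊤
  val[2] = ⊤

yes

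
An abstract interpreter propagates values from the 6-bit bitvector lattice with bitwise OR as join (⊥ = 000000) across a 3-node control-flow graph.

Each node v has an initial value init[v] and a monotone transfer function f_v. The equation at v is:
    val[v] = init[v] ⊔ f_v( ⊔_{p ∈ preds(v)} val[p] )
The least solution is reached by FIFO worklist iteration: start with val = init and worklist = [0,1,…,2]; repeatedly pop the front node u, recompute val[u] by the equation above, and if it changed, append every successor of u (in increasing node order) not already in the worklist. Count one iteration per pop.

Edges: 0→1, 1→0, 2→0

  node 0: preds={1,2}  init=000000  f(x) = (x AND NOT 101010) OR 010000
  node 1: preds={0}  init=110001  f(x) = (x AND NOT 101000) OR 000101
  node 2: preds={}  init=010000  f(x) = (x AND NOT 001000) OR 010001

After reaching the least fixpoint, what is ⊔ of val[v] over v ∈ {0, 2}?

Trace (5 dequeues):
  [1] u=0 | in 110001 | out 010001 | prev 000000 | push {}
  [2] u=1 | in 010001 | out 110101 | prev 110001 | push {0}
  [3] u=2 | in 000000 | out 010001 | prev 010000 | push {}
  [4] u=0 | in 110101 | out 010101 | prev 010001 | push {1}
  [5] u=1 | in 010101 | out 110101 | ==

Converged values:
  [0] 010101
  [1] 110101
  [2] 010001

010101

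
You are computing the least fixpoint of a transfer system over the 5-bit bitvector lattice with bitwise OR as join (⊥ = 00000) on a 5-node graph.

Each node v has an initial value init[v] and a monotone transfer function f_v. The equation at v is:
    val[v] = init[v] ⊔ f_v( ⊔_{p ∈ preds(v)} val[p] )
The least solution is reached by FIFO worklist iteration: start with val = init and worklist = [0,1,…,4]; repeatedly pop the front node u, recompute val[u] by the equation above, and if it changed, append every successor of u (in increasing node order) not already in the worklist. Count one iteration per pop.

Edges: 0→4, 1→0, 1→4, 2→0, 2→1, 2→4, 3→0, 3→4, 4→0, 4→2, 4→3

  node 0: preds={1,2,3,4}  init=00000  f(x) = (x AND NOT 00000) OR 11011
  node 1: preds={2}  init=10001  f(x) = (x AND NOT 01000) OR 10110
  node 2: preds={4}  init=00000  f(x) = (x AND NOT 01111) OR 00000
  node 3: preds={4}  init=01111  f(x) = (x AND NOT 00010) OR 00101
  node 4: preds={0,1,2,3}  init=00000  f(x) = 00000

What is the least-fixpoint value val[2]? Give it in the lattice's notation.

00000

Iteration log — 6 steps:
  step 1. node 0  ⊔preds=11111  new=11111  old=00000  +wl: 
  step 2. node 1  ⊔preds=00000  new=10111  old=10001  +wl: 0
  step 3. node 2  ⊔preds=00000  new=00000  stable
  step 4. node 3  ⊔preds=00000  new=01111  stable
  step 5. node 4  ⊔preds=11111  new=00000  stable
  step 6. node 0  ⊔preds=11111  new=11111  stable

Least fixpoint reached:
  node 0: 11111
  node 1: 10111
  node 2: 00000
  node 3: 01111
  node 4: 00000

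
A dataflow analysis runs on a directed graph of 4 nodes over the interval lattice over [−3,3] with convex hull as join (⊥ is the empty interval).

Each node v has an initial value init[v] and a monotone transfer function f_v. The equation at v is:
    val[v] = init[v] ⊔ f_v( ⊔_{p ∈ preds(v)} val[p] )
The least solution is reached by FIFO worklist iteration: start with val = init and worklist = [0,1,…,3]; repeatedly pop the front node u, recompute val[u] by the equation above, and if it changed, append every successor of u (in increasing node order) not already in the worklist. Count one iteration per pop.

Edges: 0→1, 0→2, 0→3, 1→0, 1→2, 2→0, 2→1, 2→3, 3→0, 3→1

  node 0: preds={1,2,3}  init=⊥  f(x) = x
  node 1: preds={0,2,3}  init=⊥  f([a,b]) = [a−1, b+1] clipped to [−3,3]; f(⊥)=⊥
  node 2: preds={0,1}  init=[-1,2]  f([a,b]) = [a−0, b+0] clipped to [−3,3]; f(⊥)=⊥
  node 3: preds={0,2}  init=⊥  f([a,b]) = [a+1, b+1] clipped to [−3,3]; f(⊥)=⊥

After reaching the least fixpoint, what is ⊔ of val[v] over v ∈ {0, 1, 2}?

[-3,3]

Trace (12 dequeues):
  [1] u=0 | in [-1,2] | out [-1,2] | prev ⊥ | push {}
  [2] u=1 | in [-1,2] | out [-2,3] | prev ⊥ | push {0}
  [3] u=2 | in [-2,3] | out [-2,3] | prev [-1,2] | push {1}
  [4] u=3 | in [-2,3] | out [-1,3] | prev ⊥ | push {}
  [5] u=0 | in [-2,3] | out [-2,3] | prev [-1,2] | push {2,3}
  [6] u=1 | in [-2,3] | out [-3,3] | prev [-2,3] | push {0}
  [7] u=2 | in [-3,3] | out [-3,3] | prev [-2,3] | push {1}
  [8] u=3 | in [-3,3] | out [-2,3] | prev [-1,3] | push {}
  [9] u=0 | in [-3,3] | out [-3,3] | prev [-2,3] | push {2,3}
  [10] u=1 | in [-3,3] | out [-3,3] | ==
  [11] u=2 | in [-3,3] | out [-3,3] | ==
  [12] u=3 | in [-3,3] | out [-2,3] | ==

Converged values:
  [0] [-3,3]
  [1] [-3,3]
  [2] [-3,3]
  [3] [-2,3]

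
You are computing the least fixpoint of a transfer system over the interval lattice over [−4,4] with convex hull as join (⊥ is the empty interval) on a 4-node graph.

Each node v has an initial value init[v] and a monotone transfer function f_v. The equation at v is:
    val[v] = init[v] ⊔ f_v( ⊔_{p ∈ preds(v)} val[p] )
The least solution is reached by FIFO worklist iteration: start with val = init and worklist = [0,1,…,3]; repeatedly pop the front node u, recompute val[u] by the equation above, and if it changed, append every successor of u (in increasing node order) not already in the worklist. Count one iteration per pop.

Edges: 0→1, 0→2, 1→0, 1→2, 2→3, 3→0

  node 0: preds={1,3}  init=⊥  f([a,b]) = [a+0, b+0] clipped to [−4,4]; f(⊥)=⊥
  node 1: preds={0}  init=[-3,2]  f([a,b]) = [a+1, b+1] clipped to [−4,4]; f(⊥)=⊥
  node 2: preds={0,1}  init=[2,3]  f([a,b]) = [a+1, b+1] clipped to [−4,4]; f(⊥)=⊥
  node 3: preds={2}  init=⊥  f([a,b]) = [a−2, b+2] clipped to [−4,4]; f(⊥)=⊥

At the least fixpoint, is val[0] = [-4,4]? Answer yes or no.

yes

Worklist (9 pops):
  #1 pop 0: in=[-3,2] → [-3,2] (was ⊥); enqueue []
  #2 pop 1: in=[-3,2] → [-3,3] (was [-3,2]); enqueue [0]
  #3 pop 2: in=[-3,3] → [-2,4] (was [2,3]); enqueue []
  #4 pop 3: in=[-2,4] → [-4,4] (was ⊥); enqueue []
  #5 pop 0: in=[-4,4] → [-4,4] (was [-3,2]); enqueue [1,2]
  #6 pop 1: in=[-4,4] → [-3,4] (was [-3,3]); enqueue [0]
  #7 pop 2: in=[-4,4] → [-3,4] (was [-2,4]); enqueue [3]
  #8 pop 0: in=[-4,4] → [-4,4] (no change)
  #9 pop 3: in=[-3,4] → [-4,4] (no change)

Fixpoint:
  val[0] = [-4,4]
  val[1] = [-3,4]
  val[2] = [-3,4]
  val[3] = [-4,4]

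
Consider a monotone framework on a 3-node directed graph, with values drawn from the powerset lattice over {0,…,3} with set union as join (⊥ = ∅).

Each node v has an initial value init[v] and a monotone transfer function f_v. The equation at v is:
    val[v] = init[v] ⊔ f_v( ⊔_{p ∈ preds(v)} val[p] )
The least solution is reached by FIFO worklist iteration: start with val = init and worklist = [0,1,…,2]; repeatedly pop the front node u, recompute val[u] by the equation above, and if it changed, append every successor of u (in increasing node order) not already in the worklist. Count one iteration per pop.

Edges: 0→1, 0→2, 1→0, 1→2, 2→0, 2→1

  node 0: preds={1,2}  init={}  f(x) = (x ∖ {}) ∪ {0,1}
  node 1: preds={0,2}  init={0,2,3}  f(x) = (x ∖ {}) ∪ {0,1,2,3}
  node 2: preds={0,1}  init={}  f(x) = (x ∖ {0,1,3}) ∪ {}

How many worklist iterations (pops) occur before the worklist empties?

5

Worklist (5 pops):
  #1 pop 0: in={0,2,3} → {0,1,2,3} (was {}); enqueue []
  #2 pop 1: in={0,1,2,3} → {0,1,2,3} (was {0,2,3}); enqueue [0]
  #3 pop 2: in={0,1,2,3} → {2} (was {}); enqueue [1]
  #4 pop 0: in={0,1,2,3} → {0,1,2,3} (no change)
  #5 pop 1: in={0,1,2,3} → {0,1,2,3} (no change)

Fixpoint:
  val[0] = {0,1,2,3}
  val[1] = {0,1,2,3}
  val[2] = {2}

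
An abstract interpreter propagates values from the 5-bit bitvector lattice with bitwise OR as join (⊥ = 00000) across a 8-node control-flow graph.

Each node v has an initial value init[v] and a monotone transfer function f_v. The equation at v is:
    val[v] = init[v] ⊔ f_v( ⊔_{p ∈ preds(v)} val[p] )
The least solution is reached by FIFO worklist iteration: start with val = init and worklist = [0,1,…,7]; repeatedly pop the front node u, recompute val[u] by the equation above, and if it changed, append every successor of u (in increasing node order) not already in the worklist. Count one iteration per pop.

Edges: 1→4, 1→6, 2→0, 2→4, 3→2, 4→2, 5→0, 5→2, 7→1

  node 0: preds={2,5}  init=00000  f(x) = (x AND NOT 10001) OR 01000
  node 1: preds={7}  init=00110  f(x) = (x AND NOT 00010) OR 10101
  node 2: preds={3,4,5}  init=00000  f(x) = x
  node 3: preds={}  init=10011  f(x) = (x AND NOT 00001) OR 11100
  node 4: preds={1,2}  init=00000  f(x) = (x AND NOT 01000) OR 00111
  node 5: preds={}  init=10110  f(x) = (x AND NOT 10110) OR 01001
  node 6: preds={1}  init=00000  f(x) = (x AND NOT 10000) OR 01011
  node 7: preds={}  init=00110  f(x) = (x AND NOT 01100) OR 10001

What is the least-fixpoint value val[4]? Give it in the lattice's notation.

10111

Worklist (13 pops):
  #1 pop 0: in=10110 → 01110 (was 00000); enqueue []
  #2 pop 1: in=00110 → 10111 (was 00110); enqueue []
  #3 pop 2: in=10111 → 10111 (was 00000); enqueue [0]
  #4 pop 3: in=00000 → 11111 (was 10011); enqueue [2]
  #5 pop 4: in=10111 → 10111 (was 00000); enqueue []
  #6 pop 5: in=00000 → 11111 (was 10110); enqueue []
  #7 pop 6: in=10111 → 01111 (was 00000); enqueue []
  #8 pop 7: in=00000 → 10111 (was 00110); enqueue [1]
  #9 pop 0: in=11111 → 01110 (no change)
  #10 pop 2: in=11111 → 11111 (was 10111); enqueue [0,4]
  #11 pop 1: in=10111 → 10111 (no change)
  #12 pop 0: in=11111 → 01110 (no change)
  #13 pop 4: in=11111 → 10111 (no change)

Fixpoint:
  val[0] = 01110
  val[1] = 10111
  val[2] = 11111
  val[3] = 11111
  val[4] = 10111
  val[5] = 11111
  val[6] = 01111
  val[7] = 10111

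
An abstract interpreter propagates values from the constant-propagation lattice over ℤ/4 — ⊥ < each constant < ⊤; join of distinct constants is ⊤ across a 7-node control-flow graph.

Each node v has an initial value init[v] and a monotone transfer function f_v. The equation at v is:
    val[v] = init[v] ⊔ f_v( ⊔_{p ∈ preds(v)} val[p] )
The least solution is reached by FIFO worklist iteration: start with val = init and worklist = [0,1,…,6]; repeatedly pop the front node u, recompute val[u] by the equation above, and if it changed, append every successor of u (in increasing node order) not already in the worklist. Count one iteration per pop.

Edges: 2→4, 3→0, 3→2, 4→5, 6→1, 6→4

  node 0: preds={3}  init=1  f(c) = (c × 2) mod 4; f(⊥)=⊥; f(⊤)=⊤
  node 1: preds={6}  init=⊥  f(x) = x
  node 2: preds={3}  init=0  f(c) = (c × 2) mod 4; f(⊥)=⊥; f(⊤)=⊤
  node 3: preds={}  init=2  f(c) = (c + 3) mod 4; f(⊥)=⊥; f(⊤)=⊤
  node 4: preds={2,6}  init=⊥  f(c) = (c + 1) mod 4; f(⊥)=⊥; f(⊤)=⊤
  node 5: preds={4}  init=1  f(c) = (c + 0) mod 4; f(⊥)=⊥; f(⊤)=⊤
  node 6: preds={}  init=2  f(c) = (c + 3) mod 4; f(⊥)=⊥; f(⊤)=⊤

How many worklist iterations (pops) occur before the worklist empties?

7

Worklist (7 pops):
  #1 pop 0: in=2 → ⊤ (was 1); enqueue []
  #2 pop 1: in=2 → 2 (was ⊥); enqueue []
  #3 pop 2: in=2 → 0 (no change)
  #4 pop 3: in=⊥ → 2 (no change)
  #5 pop 4: in=⊤ → ⊤ (was ⊥); enqueue []
  #6 pop 5: in=⊤ → ⊤ (was 1); enqueue []
  #7 pop 6: in=⊥ → 2 (no change)

Fixpoint:
  val[0] = ⊤
  val[1] = 2
  val[2] = 0
  val[3] = 2
  val[4] = ⊤
  val[5] = ⊤
  val[6] = 2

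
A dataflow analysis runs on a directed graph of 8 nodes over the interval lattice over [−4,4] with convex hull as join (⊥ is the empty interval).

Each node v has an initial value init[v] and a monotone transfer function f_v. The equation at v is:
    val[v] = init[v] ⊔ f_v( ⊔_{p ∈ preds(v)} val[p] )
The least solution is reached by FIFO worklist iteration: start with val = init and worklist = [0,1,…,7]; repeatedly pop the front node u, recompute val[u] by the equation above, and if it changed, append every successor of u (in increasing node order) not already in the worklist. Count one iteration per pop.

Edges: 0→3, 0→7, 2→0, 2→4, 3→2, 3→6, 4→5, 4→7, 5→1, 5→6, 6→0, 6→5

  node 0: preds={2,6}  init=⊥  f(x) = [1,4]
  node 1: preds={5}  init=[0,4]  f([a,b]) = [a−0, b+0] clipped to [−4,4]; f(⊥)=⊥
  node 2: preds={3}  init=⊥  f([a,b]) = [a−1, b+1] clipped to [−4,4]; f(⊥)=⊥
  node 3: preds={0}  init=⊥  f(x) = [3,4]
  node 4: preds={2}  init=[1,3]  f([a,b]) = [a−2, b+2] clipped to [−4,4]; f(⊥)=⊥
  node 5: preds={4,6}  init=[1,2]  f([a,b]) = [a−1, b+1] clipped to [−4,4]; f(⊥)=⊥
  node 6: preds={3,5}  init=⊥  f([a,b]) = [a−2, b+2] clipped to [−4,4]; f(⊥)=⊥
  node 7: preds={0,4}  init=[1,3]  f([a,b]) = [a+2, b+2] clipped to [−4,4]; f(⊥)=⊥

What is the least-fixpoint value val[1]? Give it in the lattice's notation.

[-4,4]

Trace (20 dequeues):
  [1] u=0 | in ⊥ | out [1,4] | prev ⊥ | push {}
  [2] u=1 | in [1,2] | out [0,4] | ==
  [3] u=2 | in ⊥ | out ⊥ | ==
  [4] u=3 | in [1,4] | out [3,4] | prev ⊥ | push {2}
  [5] u=4 | in ⊥ | out [1,3] | ==
  [6] u=5 | in [1,3] | out [0,4] | prev [1,2] | push {1}
  [7] u=6 | in [0,4] | out [-2,4] | prev ⊥ | push {0,5}
  [8] u=7 | in [1,4] | out [1,4] | prev [1,3] | push {}
  [9] u=2 | in [3,4] | out [2,4] | prev ⊥ | push {4}
  [10] u=1 | in [0,4] | out [0,4] | ==
  [11] u=0 | in [-2,4] | out [1,4] | ==
  [12] u=5 | in [-2,4] | out [-3,4] | prev [0,4] | push {1,6}
  [13] u=4 | in [2,4] | out [0,4] | prev [1,3] | push {5,7}
  [14] u=1 | in [-3,4] | out [-3,4] | prev [0,4] | push {}
  [15] u=6 | in [-3,4] | out [-4,4] | prev [-2,4] | push {0}
  [16] u=5 | in [-4,4] | out [-4,4] | prev [-3,4] | push {1,6}
  [17] u=7 | in [0,4] | out [1,4] | ==
  [18] u=0 | in [-4,4] | out [1,4] | ==
  [19] u=1 | in [-4,4] | out [-4,4] | prev [-3,4] | push {}
  [20] u=6 | in [-4,4] | out [-4,4] | ==

Converged values:
  [0] [1,4]
  [1] [-4,4]
  [2] [2,4]
  [3] [3,4]
  [4] [0,4]
  [5] [-4,4]
  [6] [-4,4]
  [7] [1,4]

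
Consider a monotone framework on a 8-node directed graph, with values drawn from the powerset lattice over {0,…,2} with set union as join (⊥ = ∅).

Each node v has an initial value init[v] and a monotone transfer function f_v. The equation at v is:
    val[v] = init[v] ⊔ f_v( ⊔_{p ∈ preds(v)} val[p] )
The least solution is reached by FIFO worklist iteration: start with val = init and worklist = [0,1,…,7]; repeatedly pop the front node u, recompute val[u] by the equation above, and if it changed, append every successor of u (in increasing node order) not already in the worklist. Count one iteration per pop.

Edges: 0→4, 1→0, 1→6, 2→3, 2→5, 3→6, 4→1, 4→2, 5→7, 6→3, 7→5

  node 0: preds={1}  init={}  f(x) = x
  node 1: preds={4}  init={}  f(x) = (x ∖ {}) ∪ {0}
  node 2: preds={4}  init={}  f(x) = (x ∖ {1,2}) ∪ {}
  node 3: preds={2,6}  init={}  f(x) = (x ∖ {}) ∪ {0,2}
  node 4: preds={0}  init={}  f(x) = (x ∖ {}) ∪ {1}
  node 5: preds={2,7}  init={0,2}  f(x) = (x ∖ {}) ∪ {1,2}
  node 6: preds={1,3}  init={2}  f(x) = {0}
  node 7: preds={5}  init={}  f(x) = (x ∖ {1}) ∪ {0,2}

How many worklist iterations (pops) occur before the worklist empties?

Iteration log — 21 steps:
  step 1. node 0  ⊔preds={}  new={}  stable
  step 2. node 1  ⊔preds={}  new={0}  old={}  +wl: 0
  step 3. node 2  ⊔preds={}  new={}  stable
  step 4. node 3  ⊔preds={2}  new={0,2}  old={}  +wl: 
  step 5. node 4  ⊔preds={}  new={1}  old={}  +wl: 1,2
  step 6. node 5  ⊔preds={}  new={0,1,2}  old={0,2}  +wl: 
  step 7. node 6  ⊔preds={0,2}  new={0,2}  old={2}  +wl: 3
  step 8. node 7  ⊔preds={0,1,2}  new={0,2}  old={}  +wl: 5
  step 9. node 0  ⊔preds={0}  new={0}  old={}  +wl: 4
  step 10. node 1  ⊔preds={1}  new={0,1}  old={0}  +wl: 0,6
  step 11. node 2  ⊔preds={1}  new={}  stable
  step 12. node 3  ⊔preds={0,2}  new={0,2}  stable
  step 13. node 5  ⊔preds={0,2}  new={0,1,2}  stable
  step 14. node 4  ⊔preds={0}  new={0,1}  old={1}  +wl: 1,2
  step 15. node 0  ⊔preds={0,1}  new={0,1}  old={0}  +wl: 4
  step 16. node 6  ⊔preds={0,1,2}  new={0,2}  stable
  step 17. node 1  ⊔preds={0,1}  new={0,1}  stable
  step 18. node 2  ⊔preds={0,1}  new={0}  old={}  +wl: 3,5
  step 19. node 4  ⊔preds={0,1}  new={0,1}  stable
  step 20. node 3  ⊔preds={0,2}  new={0,2}  stable
  step 21. node 5  ⊔preds={0,2}  new={0,1,2}  stable

Least fixpoint reached:
  node 0: {0,1}
  node 1: {0,1}
  node 2: {0}
  node 3: {0,2}
  node 4: {0,1}
  node 5: {0,1,2}
  node 6: {0,2}
  node 7: {0,2}

21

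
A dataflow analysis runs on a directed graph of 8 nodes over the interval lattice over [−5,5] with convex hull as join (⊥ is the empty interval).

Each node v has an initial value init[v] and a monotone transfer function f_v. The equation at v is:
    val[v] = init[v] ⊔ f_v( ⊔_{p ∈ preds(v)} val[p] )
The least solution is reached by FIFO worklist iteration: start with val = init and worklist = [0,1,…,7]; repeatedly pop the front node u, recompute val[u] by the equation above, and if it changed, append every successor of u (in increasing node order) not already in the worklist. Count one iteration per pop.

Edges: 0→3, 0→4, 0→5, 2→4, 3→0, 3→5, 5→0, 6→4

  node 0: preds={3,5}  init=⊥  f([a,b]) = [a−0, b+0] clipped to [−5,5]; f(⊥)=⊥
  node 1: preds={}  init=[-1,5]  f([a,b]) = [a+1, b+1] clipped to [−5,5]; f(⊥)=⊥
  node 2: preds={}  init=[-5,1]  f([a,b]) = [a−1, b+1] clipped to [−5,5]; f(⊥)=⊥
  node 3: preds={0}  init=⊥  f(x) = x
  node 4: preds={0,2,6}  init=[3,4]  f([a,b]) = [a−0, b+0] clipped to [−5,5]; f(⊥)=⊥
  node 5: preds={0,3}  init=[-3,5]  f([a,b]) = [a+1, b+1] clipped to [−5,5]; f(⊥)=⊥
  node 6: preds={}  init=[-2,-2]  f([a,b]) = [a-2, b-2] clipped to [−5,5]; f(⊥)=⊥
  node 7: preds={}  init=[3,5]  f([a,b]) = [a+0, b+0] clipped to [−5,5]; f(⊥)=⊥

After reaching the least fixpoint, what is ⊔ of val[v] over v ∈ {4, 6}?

[-5,5]

Iteration log — 9 steps:
  step 1. node 0  ⊔preds=[-3,5]  new=[-3,5]  old=⊥  +wl: 
  step 2. node 1  ⊔preds=⊥  new=[-1,5]  stable
  step 3. node 2  ⊔preds=⊥  new=[-5,1]  stable
  step 4. node 3  ⊔preds=[-3,5]  new=[-3,5]  old=⊥  +wl: 0
  step 5. node 4  ⊔preds=[-5,5]  new=[-5,5]  old=[3,4]  +wl: 
  step 6. node 5  ⊔preds=[-3,5]  new=[-3,5]  stable
  step 7. node 6  ⊔preds=⊥  new=[-2,-2]  stable
  step 8. node 7  ⊔preds=⊥  new=[3,5]  stable
  step 9. node 0  ⊔preds=[-3,5]  new=[-3,5]  stable

Least fixpoint reached:
  node 0: [-3,5]
  node 1: [-1,5]
  node 2: [-5,1]
  node 3: [-3,5]
  node 4: [-5,5]
  node 5: [-3,5]
  node 6: [-2,-2]
  node 7: [3,5]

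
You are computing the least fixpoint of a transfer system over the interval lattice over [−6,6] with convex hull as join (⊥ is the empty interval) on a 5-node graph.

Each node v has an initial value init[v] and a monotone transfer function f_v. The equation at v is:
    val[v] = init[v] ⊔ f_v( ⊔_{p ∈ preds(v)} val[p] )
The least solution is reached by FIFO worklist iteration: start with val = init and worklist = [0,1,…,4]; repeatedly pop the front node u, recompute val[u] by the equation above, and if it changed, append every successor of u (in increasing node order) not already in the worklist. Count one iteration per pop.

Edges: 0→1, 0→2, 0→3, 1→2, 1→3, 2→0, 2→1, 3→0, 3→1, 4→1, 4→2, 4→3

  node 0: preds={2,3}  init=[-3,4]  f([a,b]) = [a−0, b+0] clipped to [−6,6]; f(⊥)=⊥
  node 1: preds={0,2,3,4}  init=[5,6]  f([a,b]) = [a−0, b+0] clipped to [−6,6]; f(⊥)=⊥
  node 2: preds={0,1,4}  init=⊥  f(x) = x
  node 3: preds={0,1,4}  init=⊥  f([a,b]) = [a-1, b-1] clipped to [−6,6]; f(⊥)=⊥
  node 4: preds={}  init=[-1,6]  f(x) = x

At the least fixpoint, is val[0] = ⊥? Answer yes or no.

no

Trace (19 dequeues):
  [1] u=0 | in ⊥ | out [-3,4] | ==
  [2] u=1 | in [-3,6] | out [-3,6] | prev [5,6] | push {}
  [3] u=2 | in [-3,6] | out [-3,6] | prev ⊥ | push {0,1}
  [4] u=3 | in [-3,6] | out [-4,5] | prev ⊥ | push {}
  [5] u=4 | in ⊥ | out [-1,6] | ==
  [6] u=0 | in [-4,6] | out [-4,6] | prev [-3,4] | push {2,3}
  [7] u=1 | in [-4,6] | out [-4,6] | prev [-3,6] | push {}
  [8] u=2 | in [-4,6] | out [-4,6] | prev [-3,6] | push {0,1}
  [9] u=3 | in [-4,6] | out [-5,5] | prev [-4,5] | push {}
  [10] u=0 | in [-5,6] | out [-5,6] | prev [-4,6] | push {2,3}
  [11] u=1 | in [-5,6] | out [-5,6] | prev [-4,6] | push {}
  [12] u=2 | in [-5,6] | out [-5,6] | prev [-4,6] | push {0,1}
  [13] u=3 | in [-5,6] | out [-6,5] | prev [-5,5] | push {}
  [14] u=0 | in [-6,6] | out [-6,6] | prev [-5,6] | push {2,3}
  [15] u=1 | in [-6,6] | out [-6,6] | prev [-5,6] | push {}
  [16] u=2 | in [-6,6] | out [-6,6] | prev [-5,6] | push {0,1}
  [17] u=3 | in [-6,6] | out [-6,5] | ==
  [18] u=0 | in [-6,6] | out [-6,6] | ==
  [19] u=1 | in [-6,6] | out [-6,6] | ==

Converged values:
  [0] [-6,6]
  [1] [-6,6]
  [2] [-6,6]
  [3] [-6,5]
  [4] [-1,6]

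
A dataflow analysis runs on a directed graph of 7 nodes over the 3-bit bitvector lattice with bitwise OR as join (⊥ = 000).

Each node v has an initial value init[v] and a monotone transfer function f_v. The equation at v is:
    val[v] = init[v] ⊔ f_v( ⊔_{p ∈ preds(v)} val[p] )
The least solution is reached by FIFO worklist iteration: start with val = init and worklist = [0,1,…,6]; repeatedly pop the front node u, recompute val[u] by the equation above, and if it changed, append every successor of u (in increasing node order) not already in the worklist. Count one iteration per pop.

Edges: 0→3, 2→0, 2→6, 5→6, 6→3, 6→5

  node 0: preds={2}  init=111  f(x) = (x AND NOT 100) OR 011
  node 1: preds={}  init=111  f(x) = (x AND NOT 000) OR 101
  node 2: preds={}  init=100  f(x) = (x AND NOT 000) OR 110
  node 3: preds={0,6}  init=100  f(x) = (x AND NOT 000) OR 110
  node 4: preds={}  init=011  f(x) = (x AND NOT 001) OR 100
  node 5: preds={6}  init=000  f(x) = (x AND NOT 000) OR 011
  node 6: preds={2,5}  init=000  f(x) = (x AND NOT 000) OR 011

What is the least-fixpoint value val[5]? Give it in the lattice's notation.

Trace (11 dequeues):
  [1] u=0 | in 100 | out 111 | ==
  [2] u=1 | in 000 | out 111 | ==
  [3] u=2 | in 000 | out 110 | prev 100 | push {0}
  [4] u=3 | in 111 | out 111 | prev 100 | push {}
  [5] u=4 | in 000 | out 111 | prev 011 | push {}
  [6] u=5 | in 000 | out 011 | prev 000 | push {}
  [7] u=6 | in 111 | out 111 | prev 000 | push {3,5}
  [8] u=0 | in 110 | out 111 | ==
  [9] u=3 | in 111 | out 111 | ==
  [10] u=5 | in 111 | out 111 | prev 011 | push {6}
  [11] u=6 | in 111 | out 111 | ==

Converged values:
  [0] 111
  [1] 111
  [2] 110
  [3] 111
  [4] 111
  [5] 111
  [6] 111

111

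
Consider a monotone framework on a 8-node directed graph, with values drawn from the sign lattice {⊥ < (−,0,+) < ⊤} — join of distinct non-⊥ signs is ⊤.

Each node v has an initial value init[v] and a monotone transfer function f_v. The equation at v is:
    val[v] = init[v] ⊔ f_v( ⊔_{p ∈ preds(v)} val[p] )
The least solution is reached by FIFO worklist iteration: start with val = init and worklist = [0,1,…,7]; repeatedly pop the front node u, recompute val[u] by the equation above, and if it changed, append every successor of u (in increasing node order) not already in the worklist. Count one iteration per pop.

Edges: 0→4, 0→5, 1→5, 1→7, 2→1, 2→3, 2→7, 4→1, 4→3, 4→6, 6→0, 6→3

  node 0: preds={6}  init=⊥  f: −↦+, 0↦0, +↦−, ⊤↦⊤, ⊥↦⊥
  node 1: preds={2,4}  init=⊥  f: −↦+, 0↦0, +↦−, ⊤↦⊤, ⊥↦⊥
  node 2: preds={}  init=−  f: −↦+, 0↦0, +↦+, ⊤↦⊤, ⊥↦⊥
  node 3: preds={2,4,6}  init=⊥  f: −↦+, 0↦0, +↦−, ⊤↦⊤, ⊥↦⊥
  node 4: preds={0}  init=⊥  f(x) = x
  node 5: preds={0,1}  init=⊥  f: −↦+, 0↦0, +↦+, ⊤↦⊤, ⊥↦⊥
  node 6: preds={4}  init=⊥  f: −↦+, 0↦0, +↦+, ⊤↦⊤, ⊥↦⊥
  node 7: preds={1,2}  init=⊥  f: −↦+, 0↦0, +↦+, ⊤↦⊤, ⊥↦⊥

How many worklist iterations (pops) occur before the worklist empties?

Iteration log — 8 steps:
  step 1. node 0  ⊔preds=⊥  new=⊥  stable
  step 2. node 1  ⊔preds=−  new=+  old=⊥  +wl: 
  step 3. node 2  ⊔preds=⊥  new=−  stable
  step 4. node 3  ⊔preds=−  new=+  old=⊥  +wl: 
  step 5. node 4  ⊔preds=⊥  new=⊥  stable
  step 6. node 5  ⊔preds=+  new=+  old=⊥  +wl: 
  step 7. node 6  ⊔preds=⊥  new=⊥  stable
  step 8. node 7  ⊔preds=⊤  new=⊤  old=⊥  +wl: 

Least fixpoint reached:
  node 0: ⊥
  node 1: +
  node 2: −
  node 3: +
  node 4: ⊥
  node 5: +
  node 6: ⊥
  node 7: ⊤

8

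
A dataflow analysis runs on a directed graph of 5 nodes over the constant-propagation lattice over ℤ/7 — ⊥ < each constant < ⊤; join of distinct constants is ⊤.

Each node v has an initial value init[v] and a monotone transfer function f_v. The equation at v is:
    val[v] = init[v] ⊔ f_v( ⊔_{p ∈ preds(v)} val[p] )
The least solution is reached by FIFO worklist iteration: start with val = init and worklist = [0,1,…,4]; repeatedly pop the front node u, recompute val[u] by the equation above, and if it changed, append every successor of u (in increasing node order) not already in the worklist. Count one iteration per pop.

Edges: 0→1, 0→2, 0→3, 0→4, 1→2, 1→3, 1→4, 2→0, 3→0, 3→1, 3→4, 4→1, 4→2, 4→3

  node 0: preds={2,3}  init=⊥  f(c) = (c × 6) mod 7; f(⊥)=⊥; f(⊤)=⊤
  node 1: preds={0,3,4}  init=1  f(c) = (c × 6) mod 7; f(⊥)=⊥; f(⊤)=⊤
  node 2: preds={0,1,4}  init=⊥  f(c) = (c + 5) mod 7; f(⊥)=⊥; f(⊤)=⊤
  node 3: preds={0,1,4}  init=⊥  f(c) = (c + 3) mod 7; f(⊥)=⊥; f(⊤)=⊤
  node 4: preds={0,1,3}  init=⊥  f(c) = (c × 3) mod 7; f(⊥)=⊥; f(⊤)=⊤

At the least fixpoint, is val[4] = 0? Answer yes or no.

Iteration log — 12 steps:
  step 1. node 0  ⊔preds=⊥  new=⊥  stable
  step 2. node 1  ⊔preds=⊥  new=1  stable
  step 3. node 2  ⊔preds=1  new=6  old=⊥  +wl: 0
  step 4. node 3  ⊔preds=1  new=4  old=⊥  +wl: 1
  step 5. node 4  ⊔preds=⊤  new=⊤  old=⊥  +wl: 2,3
  step 6. node 0  ⊔preds=⊤  new=⊤  old=⊥  +wl: 4
  step 7. node 1  ⊔preds=⊤  new=⊤  old=1  +wl: 
  step 8. node 2  ⊔preds=⊤  new=⊤  old=6  +wl: 0
  step 9. node 3  ⊔preds=⊤  new=⊤  old=4  +wl: 1
  step 10. node 4  ⊔preds=⊤  new=⊤  stable
  step 11. node 0  ⊔preds=⊤  new=⊤  stable
  step 12. node 1  ⊔preds=⊤  new=⊤  stable

Least fixpoint reached:
  node 0: ⊤
  node 1: ⊤
  node 2: ⊤
  node 3: ⊤
  node 4: ⊤

no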